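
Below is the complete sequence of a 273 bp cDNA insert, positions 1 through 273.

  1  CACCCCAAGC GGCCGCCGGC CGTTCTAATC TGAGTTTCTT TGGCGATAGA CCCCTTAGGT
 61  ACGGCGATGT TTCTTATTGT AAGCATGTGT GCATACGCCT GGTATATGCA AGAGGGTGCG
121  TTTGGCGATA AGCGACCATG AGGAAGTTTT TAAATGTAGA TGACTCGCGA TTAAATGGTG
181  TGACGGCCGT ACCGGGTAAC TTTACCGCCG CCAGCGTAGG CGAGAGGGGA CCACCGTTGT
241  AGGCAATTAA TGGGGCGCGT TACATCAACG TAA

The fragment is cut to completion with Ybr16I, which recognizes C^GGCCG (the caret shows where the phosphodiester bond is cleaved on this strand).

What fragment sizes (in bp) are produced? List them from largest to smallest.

Ybr16I sites (CGGCCG) start at positions 10, 17, 184.
Ybr16I cuts after the first base of each site, so after positions 10, 17, 184.
Linear molecule, 3 cuts → 4 fragments:
  1–10 → 10 bp
  11–17 → 7 bp
  18–184 → 167 bp
  185–273 → 89 bp
Sorted largest to smallest: 167, 89, 10, 7 bp.

167, 89, 10, 7 bp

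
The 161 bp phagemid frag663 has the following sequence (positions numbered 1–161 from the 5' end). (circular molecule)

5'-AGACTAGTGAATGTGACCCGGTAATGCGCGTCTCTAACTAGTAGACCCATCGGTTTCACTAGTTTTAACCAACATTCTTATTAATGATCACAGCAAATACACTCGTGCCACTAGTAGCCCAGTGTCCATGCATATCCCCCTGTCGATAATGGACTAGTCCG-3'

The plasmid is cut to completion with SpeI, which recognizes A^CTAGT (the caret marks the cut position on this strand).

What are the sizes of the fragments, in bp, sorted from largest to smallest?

SpeI sites (ACTAGT) start at positions 3, 37, 58, 110, 153.
SpeI cuts after the first base of each site, so after positions 3, 37, 58, 110, 153.
Circular molecule, 5 cuts → 5 fragments:
  4–37 → 34 bp
  38–58 → 21 bp
  59–110 → 52 bp
  111–153 → 43 bp
  154–161 then 1–3 → 8 + 3 = 11 bp
Sorted largest to smallest: 52, 43, 34, 21, 11 bp.

52, 43, 34, 21, 11 bp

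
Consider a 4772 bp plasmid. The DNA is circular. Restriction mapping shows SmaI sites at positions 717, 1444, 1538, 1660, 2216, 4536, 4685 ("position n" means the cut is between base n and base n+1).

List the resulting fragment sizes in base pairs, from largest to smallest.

2320, 804, 727, 556, 149, 122, 94 bp

Circular molecule, 7 cuts → 7 fragments:
  1444 − 717 = 727 bp
  1538 − 1444 = 94 bp
  1660 − 1538 = 122 bp
  2216 − 1660 = 556 bp
  4536 − 2216 = 2320 bp
  4685 − 4536 = 149 bp
  wrap: 4772 − 4685 + 717 = 804 bp
Sorted largest to smallest: 2320, 804, 727, 556, 149, 122, 94 bp.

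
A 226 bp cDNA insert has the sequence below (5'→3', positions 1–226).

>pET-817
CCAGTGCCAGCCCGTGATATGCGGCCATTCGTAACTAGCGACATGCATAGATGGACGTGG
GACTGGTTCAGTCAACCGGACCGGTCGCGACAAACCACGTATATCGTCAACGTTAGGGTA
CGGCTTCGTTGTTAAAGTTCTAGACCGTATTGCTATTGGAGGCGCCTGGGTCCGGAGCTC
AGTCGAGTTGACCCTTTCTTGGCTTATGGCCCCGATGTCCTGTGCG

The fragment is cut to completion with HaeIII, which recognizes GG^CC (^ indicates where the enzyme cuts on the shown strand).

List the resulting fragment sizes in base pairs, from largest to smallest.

HaeIII sites (GGCC) start at positions 23, 208.
HaeIII cuts after base 2 of each site, so after positions 24, 209.
Linear molecule, 2 cuts → 3 fragments:
  1–24 → 24 bp
  25–209 → 185 bp
  210–226 → 17 bp
Sorted largest to smallest: 185, 24, 17 bp.

185, 24, 17 bp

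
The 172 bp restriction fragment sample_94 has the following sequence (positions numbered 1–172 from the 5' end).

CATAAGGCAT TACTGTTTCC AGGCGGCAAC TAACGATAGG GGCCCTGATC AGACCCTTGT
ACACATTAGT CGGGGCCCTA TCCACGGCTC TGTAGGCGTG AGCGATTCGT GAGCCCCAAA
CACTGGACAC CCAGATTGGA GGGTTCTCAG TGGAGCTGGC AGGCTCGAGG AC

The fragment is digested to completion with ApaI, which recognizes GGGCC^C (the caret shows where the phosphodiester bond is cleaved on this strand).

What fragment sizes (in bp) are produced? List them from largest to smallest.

ApaI sites (GGGCCC) start at positions 40, 73.
ApaI cuts after base 5 of each site (before the last base), so after positions 44, 77.
Linear molecule, 2 cuts → 3 fragments:
  1–44 → 44 bp
  45–77 → 33 bp
  78–172 → 95 bp
Sorted largest to smallest: 95, 44, 33 bp.

95, 44, 33 bp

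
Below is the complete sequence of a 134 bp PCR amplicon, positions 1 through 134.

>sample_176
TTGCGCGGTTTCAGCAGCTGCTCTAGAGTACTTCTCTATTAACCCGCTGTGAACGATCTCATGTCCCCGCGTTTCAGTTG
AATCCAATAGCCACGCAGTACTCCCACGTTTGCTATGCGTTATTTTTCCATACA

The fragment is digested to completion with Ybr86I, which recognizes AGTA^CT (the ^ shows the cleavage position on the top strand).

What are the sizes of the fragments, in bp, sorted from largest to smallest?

70, 34, 30 bp

Ybr86I sites (AGTACT) start at positions 27, 97.
Ybr86I cuts after base 4 of each site, so after positions 30, 100.
Linear molecule, 2 cuts → 3 fragments:
  1–30 → 30 bp
  31–100 → 70 bp
  101–134 → 34 bp
Sorted largest to smallest: 70, 34, 30 bp.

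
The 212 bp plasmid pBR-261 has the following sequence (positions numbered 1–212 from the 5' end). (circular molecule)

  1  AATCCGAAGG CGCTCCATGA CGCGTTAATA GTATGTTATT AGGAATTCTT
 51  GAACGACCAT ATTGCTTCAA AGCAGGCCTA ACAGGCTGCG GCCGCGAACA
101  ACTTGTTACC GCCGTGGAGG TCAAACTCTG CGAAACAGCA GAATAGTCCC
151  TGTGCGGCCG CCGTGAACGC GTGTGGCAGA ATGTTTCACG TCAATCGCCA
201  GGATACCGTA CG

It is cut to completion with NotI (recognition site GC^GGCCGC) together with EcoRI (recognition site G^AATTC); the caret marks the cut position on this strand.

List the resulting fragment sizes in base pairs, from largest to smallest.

NotI sites (GCGGCCGC) start at positions 88, 154.
NotI cuts after base 2 of each site, so after positions 89, 155.
The EcoRI site (GAATTC) starts at position 43.
EcoRI cuts after the first base of each site, so after position 43.
Combined cut positions: 43, 89, 155.
Circular molecule, 3 cuts → 3 fragments:
  44–89 → 46 bp
  90–155 → 66 bp
  156–212 then 1–43 → 57 + 43 = 100 bp
Sorted largest to smallest: 100, 66, 46 bp.

100, 66, 46 bp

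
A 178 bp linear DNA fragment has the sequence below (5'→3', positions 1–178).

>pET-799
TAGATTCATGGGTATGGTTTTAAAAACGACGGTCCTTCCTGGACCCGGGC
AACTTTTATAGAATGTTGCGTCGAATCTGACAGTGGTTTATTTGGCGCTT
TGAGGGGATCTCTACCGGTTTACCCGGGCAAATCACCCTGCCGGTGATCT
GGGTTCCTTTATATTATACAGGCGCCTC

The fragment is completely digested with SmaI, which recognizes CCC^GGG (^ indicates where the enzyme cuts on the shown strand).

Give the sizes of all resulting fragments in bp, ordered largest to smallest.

SmaI sites (CCCGGG) start at positions 44, 123.
SmaI cuts after base 3 of each site, so after positions 46, 125.
Linear molecule, 2 cuts → 3 fragments:
  1–46 → 46 bp
  47–125 → 79 bp
  126–178 → 53 bp
Sorted largest to smallest: 79, 53, 46 bp.

79, 53, 46 bp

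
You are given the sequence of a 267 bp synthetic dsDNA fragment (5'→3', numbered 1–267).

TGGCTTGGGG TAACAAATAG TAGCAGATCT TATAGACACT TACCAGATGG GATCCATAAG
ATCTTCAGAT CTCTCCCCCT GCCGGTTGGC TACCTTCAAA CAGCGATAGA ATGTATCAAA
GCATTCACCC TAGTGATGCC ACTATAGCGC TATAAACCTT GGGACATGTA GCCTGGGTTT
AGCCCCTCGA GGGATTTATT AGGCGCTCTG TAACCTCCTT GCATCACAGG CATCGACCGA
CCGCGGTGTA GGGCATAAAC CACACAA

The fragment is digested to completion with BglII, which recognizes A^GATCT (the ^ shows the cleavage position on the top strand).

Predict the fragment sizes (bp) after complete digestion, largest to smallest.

200, 34, 25, 8 bp

BglII sites (AGATCT) start at positions 25, 59, 67.
BglII cuts after the first base of each site, so after positions 25, 59, 67.
Linear molecule, 3 cuts → 4 fragments:
  1–25 → 25 bp
  26–59 → 34 bp
  60–67 → 8 bp
  68–267 → 200 bp
Sorted largest to smallest: 200, 34, 25, 8 bp.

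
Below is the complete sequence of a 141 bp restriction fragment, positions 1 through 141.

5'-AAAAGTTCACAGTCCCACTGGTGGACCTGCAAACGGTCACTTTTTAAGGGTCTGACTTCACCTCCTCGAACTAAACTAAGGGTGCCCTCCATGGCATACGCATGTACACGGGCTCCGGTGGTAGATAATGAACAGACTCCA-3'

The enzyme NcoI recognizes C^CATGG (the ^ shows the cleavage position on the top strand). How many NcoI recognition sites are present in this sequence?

1

CCATGG occurs starting at position 89.
NcoI cuts at 1 site.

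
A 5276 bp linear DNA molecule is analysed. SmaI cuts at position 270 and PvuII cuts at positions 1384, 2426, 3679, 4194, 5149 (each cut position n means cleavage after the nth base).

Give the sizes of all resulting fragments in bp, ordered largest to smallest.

1253, 1114, 1042, 955, 515, 270, 127 bp

Combined cut positions (sorted): 270, 1384, 2426, 3679, 4194, 5149.
Linear molecule, 6 cuts → 7 fragments:
  270 − 0 = 270 bp
  1384 − 270 = 1114 bp
  2426 − 1384 = 1042 bp
  3679 − 2426 = 1253 bp
  4194 − 3679 = 515 bp
  5149 − 4194 = 955 bp
  5276 − 5149 = 127 bp
Sorted largest to smallest: 1253, 1114, 1042, 955, 515, 270, 127 bp.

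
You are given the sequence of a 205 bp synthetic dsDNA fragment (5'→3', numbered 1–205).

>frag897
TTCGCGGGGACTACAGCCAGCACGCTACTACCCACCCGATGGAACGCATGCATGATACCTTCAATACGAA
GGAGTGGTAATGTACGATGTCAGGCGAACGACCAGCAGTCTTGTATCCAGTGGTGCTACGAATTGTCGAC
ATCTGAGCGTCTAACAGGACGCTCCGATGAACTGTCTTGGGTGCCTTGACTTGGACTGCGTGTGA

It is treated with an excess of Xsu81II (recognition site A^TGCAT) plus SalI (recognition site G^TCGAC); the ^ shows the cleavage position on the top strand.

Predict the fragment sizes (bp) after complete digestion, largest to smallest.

The Xsu81II site (ATGCAT) starts at position 48.
Xsu81II cuts after the first base of each site, so after position 48.
The SalI site (GTCGAC) starts at position 135.
SalI cuts after the first base of each site, so after position 135.
Combined cut positions: 48, 135.
Linear molecule, 2 cuts → 3 fragments:
  1–48 → 48 bp
  49–135 → 87 bp
  136–205 → 70 bp
Sorted largest to smallest: 87, 70, 48 bp.

87, 70, 48 bp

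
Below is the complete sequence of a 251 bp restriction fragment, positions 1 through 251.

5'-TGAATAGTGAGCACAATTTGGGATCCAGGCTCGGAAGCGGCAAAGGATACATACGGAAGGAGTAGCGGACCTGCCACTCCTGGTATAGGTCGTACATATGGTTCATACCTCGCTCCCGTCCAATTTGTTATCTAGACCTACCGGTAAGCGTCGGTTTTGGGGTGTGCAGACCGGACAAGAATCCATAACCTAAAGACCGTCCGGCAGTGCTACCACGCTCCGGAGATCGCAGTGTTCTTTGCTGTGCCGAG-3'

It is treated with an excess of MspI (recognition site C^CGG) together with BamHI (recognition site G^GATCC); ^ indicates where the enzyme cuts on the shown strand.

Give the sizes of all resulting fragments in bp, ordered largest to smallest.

120, 31, 30, 30, 21, 19 bp

MspI sites (CCGG) start at positions 141, 171, 201, 220.
MspI cuts after the first base of each site, so after positions 141, 171, 201, 220.
The BamHI site (GGATCC) starts at position 21.
BamHI cuts after the first base of each site, so after position 21.
Combined cut positions: 21, 141, 171, 201, 220.
Linear molecule, 5 cuts → 6 fragments:
  1–21 → 21 bp
  22–141 → 120 bp
  142–171 → 30 bp
  172–201 → 30 bp
  202–220 → 19 bp
  221–251 → 31 bp
Sorted largest to smallest: 120, 31, 30, 30, 21, 19 bp.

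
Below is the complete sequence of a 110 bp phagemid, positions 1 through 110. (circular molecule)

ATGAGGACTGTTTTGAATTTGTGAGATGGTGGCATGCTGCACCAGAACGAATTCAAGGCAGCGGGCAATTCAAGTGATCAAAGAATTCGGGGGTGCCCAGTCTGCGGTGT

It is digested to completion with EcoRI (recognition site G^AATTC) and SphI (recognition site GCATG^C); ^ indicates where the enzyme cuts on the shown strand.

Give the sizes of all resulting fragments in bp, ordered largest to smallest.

EcoRI sites (GAATTC) start at positions 49, 83.
EcoRI cuts after the first base of each site, so after positions 49, 83.
The SphI site (GCATGC) starts at position 32.
SphI cuts after base 5 of each site (before the last base), so after position 36.
Combined cut positions: 36, 49, 83.
Circular molecule, 3 cuts → 3 fragments:
  37–49 → 13 bp
  50–83 → 34 bp
  84–110 then 1–36 → 27 + 36 = 63 bp
Sorted largest to smallest: 63, 34, 13 bp.

63, 34, 13 bp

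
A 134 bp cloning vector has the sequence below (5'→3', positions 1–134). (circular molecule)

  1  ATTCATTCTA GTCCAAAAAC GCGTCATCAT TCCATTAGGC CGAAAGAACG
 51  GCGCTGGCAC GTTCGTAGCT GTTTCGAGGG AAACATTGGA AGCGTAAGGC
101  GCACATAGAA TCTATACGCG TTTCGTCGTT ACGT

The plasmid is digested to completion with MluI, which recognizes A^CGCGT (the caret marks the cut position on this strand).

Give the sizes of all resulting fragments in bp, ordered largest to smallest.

97, 37 bp

MluI sites (ACGCGT) start at positions 19, 116.
MluI cuts after the first base of each site, so after positions 19, 116.
Circular molecule, 2 cuts → 2 fragments:
  20–116 → 97 bp
  117–134 then 1–19 → 18 + 19 = 37 bp
Sorted largest to smallest: 97, 37 bp.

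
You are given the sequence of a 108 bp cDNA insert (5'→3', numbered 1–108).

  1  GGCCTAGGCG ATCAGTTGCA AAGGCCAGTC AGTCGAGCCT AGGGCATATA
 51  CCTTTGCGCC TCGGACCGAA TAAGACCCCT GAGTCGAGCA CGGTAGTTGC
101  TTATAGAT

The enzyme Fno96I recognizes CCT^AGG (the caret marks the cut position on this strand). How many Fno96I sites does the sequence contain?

CCTAGG occurs starting at positions 3, 38.
Fno96I cuts at 2 sites.

2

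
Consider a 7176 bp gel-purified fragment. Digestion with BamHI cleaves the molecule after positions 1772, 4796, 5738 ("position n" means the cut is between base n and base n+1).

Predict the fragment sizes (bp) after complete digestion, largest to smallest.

Linear molecule, 3 cuts → 4 fragments:
  1772 − 0 = 1772 bp
  4796 − 1772 = 3024 bp
  5738 − 4796 = 942 bp
  7176 − 5738 = 1438 bp
Sorted largest to smallest: 3024, 1772, 1438, 942 bp.

3024, 1772, 1438, 942 bp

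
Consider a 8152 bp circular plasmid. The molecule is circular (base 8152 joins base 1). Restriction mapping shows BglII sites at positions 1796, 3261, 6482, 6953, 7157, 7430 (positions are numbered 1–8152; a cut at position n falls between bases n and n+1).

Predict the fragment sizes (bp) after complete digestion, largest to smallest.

Circular molecule, 6 cuts → 6 fragments:
  3261 − 1796 = 1465 bp
  6482 − 3261 = 3221 bp
  6953 − 6482 = 471 bp
  7157 − 6953 = 204 bp
  7430 − 7157 = 273 bp
  wrap: 8152 − 7430 + 1796 = 2518 bp
Sorted largest to smallest: 3221, 2518, 1465, 471, 273, 204 bp.

3221, 2518, 1465, 471, 273, 204 bp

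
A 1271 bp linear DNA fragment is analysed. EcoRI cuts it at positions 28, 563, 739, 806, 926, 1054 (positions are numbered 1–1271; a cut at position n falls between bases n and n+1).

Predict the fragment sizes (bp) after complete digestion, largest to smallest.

535, 217, 176, 128, 120, 67, 28 bp

Linear molecule, 6 cuts → 7 fragments:
  28 − 0 = 28 bp
  563 − 28 = 535 bp
  739 − 563 = 176 bp
  806 − 739 = 67 bp
  926 − 806 = 120 bp
  1054 − 926 = 128 bp
  1271 − 1054 = 217 bp
Sorted largest to smallest: 535, 217, 176, 128, 120, 67, 28 bp.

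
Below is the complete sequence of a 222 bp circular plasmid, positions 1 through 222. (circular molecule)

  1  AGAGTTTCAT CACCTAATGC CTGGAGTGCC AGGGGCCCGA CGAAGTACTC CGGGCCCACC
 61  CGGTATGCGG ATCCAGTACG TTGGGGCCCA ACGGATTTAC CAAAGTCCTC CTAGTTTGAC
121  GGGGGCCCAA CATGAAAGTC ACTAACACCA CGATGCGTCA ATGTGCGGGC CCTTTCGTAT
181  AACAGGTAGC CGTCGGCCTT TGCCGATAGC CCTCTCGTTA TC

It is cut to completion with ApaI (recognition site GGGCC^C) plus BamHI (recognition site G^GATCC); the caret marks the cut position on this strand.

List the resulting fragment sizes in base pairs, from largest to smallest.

ApaI sites (GGGCCC) start at positions 33, 52, 84, 123, 167.
ApaI cuts after base 5 of each site (before the last base), so after positions 37, 56, 88, 127, 171.
The BamHI site (GGATCC) starts at position 69.
BamHI cuts after the first base of each site, so after position 69.
Combined cut positions: 37, 56, 69, 88, 127, 171.
Circular molecule, 6 cuts → 6 fragments:
  38–56 → 19 bp
  57–69 → 13 bp
  70–88 → 19 bp
  89–127 → 39 bp
  128–171 → 44 bp
  172–222 then 1–37 → 51 + 37 = 88 bp
Sorted largest to smallest: 88, 44, 39, 19, 19, 13 bp.

88, 44, 39, 19, 19, 13 bp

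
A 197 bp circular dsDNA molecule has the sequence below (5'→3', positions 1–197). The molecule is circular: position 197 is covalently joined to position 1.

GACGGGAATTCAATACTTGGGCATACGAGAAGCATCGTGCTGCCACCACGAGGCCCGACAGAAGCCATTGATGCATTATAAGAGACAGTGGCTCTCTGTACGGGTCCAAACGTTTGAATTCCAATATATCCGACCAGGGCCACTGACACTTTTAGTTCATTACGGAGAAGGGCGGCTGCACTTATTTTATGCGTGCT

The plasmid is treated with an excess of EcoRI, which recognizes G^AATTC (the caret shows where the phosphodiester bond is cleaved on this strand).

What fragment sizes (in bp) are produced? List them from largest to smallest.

110, 87 bp

EcoRI sites (GAATTC) start at positions 6, 116.
EcoRI cuts after the first base of each site, so after positions 6, 116.
Circular molecule, 2 cuts → 2 fragments:
  7–116 → 110 bp
  117–197 then 1–6 → 81 + 6 = 87 bp
Sorted largest to smallest: 110, 87 bp.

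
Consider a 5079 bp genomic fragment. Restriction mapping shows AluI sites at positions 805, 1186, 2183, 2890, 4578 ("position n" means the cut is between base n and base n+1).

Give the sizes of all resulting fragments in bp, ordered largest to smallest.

Linear molecule, 5 cuts → 6 fragments:
  805 − 0 = 805 bp
  1186 − 805 = 381 bp
  2183 − 1186 = 997 bp
  2890 − 2183 = 707 bp
  4578 − 2890 = 1688 bp
  5079 − 4578 = 501 bp
Sorted largest to smallest: 1688, 997, 805, 707, 501, 381 bp.

1688, 997, 805, 707, 501, 381 bp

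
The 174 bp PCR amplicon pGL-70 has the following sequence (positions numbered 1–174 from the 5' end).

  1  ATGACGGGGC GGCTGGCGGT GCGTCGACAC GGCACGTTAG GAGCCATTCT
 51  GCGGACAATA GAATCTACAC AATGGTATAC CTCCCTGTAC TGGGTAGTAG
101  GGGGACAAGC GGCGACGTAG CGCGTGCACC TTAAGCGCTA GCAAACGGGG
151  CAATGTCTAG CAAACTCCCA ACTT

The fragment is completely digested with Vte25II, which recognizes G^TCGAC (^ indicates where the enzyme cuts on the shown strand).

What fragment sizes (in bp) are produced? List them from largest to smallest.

The Vte25II site (GTCGAC) starts at position 23.
Vte25II cuts after the first base of each site, so after position 23.
Linear molecule, 1 cut → 2 fragments:
  1–23 → 23 bp
  24–174 → 151 bp
Sorted largest to smallest: 151, 23 bp.

151, 23 bp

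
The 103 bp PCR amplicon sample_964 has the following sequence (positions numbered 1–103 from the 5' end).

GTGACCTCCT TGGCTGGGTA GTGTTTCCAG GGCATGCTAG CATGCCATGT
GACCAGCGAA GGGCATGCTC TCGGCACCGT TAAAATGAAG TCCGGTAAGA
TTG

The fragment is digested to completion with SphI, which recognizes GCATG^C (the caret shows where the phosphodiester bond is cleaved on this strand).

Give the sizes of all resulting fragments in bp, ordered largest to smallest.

36, 36, 23, 8 bp

SphI sites (GCATGC) start at positions 32, 40, 63.
SphI cuts after base 5 of each site (before the last base), so after positions 36, 44, 67.
Linear molecule, 3 cuts → 4 fragments:
  1–36 → 36 bp
  37–44 → 8 bp
  45–67 → 23 bp
  68–103 → 36 bp
Sorted largest to smallest: 36, 36, 23, 8 bp.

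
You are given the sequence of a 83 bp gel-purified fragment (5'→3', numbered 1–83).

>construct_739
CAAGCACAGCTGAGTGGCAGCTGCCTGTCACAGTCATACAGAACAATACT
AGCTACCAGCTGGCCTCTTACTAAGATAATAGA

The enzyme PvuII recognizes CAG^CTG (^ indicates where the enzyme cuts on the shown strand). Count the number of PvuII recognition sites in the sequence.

3

CAGCTG occurs starting at positions 7, 18, 57.
PvuII cuts at 3 sites.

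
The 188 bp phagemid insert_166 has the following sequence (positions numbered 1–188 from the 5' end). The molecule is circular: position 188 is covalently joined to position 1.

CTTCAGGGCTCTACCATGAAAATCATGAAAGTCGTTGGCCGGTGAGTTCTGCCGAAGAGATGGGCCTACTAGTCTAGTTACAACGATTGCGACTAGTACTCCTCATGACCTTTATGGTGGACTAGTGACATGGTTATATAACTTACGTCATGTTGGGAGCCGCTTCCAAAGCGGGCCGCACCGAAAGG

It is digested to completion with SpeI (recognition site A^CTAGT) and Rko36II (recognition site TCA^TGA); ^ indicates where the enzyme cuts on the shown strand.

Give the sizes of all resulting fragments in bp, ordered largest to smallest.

92, 43, 24, 16, 13 bp

SpeI sites (ACTAGT) start at positions 68, 92, 121.
SpeI cuts after the first base of each site, so after positions 68, 92, 121.
Rko36II sites (TCATGA) start at positions 23, 103.
Rko36II cuts after base 3 of each site, so after positions 25, 105.
Combined cut positions: 25, 68, 92, 105, 121.
Circular molecule, 5 cuts → 5 fragments:
  26–68 → 43 bp
  69–92 → 24 bp
  93–105 → 13 bp
  106–121 → 16 bp
  122–188 then 1–25 → 67 + 25 = 92 bp
Sorted largest to smallest: 92, 43, 24, 16, 13 bp.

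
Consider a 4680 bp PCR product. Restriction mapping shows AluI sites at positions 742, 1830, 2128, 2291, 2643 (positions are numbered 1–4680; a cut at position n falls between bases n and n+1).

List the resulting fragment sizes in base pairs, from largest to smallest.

2037, 1088, 742, 352, 298, 163 bp

Linear molecule, 5 cuts → 6 fragments:
  742 − 0 = 742 bp
  1830 − 742 = 1088 bp
  2128 − 1830 = 298 bp
  2291 − 2128 = 163 bp
  2643 − 2291 = 352 bp
  4680 − 2643 = 2037 bp
Sorted largest to smallest: 2037, 1088, 742, 352, 298, 163 bp.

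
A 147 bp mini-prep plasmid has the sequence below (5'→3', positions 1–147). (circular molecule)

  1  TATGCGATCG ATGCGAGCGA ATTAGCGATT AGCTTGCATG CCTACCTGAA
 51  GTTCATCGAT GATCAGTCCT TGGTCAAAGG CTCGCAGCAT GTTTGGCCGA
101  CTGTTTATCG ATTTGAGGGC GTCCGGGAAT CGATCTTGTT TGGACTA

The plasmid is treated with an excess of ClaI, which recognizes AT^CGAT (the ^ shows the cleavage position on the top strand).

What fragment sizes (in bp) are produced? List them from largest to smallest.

52, 48, 25, 22 bp

ClaI sites (ATCGAT) start at positions 7, 55, 107, 129.
ClaI cuts after base 2 of each site, so after positions 8, 56, 108, 130.
Circular molecule, 4 cuts → 4 fragments:
  9–56 → 48 bp
  57–108 → 52 bp
  109–130 → 22 bp
  131–147 then 1–8 → 17 + 8 = 25 bp
Sorted largest to smallest: 52, 48, 25, 22 bp.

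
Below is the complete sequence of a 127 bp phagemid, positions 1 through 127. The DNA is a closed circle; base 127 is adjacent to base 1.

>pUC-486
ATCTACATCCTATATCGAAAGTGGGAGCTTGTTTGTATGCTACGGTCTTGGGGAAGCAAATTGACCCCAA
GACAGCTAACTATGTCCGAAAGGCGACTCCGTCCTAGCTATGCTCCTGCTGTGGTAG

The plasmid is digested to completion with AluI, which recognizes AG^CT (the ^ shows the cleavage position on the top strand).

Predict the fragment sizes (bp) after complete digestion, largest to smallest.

AluI sites (AGCT) start at positions 26, 74, 106.
AluI cuts after base 2 of each site, so after positions 27, 75, 107.
Circular molecule, 3 cuts → 3 fragments:
  28–75 → 48 bp
  76–107 → 32 bp
  108–127 then 1–27 → 20 + 27 = 47 bp
Sorted largest to smallest: 48, 47, 32 bp.

48, 47, 32 bp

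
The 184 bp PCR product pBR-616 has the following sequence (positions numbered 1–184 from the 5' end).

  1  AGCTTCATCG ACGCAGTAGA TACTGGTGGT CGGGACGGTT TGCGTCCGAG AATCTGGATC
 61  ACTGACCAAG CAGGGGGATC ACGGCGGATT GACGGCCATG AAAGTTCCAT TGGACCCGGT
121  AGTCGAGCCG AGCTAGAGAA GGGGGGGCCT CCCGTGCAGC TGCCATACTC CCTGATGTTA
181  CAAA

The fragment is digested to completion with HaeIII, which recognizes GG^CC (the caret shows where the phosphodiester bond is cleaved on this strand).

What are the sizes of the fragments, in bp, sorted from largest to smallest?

95, 52, 37 bp

HaeIII sites (GGCC) start at positions 94, 146.
HaeIII cuts after base 2 of each site, so after positions 95, 147.
Linear molecule, 2 cuts → 3 fragments:
  1–95 → 95 bp
  96–147 → 52 bp
  148–184 → 37 bp
Sorted largest to smallest: 95, 52, 37 bp.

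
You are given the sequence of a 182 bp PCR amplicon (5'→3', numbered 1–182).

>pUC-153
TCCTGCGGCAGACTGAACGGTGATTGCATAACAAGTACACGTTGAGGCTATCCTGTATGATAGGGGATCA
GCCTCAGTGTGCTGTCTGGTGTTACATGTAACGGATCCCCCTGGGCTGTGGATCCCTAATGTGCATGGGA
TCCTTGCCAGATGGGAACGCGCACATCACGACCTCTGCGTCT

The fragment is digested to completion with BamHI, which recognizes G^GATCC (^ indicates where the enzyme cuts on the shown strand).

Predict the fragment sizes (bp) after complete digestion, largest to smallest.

BamHI sites (GGATCC) start at positions 103, 120, 138.
BamHI cuts after the first base of each site, so after positions 103, 120, 138.
Linear molecule, 3 cuts → 4 fragments:
  1–103 → 103 bp
  104–120 → 17 bp
  121–138 → 18 bp
  139–182 → 44 bp
Sorted largest to smallest: 103, 44, 18, 17 bp.

103, 44, 18, 17 bp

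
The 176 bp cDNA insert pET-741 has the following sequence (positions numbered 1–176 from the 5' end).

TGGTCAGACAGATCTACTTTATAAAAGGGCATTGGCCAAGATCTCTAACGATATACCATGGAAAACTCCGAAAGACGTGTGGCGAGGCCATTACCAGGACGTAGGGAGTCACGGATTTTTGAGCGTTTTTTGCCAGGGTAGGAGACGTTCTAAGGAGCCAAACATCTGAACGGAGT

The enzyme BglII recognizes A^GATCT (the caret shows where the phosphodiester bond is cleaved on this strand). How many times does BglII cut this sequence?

2

AGATCT occurs starting at positions 10, 39.
BglII cuts at 2 sites.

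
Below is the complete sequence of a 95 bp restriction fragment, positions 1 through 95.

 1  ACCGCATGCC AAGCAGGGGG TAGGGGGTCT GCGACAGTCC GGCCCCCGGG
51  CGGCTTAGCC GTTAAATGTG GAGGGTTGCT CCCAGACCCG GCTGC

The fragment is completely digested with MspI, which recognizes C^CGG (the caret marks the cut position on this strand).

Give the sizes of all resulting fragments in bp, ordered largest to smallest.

42, 39, 7, 7 bp

MspI sites (CCGG) start at positions 39, 46, 88.
MspI cuts after the first base of each site, so after positions 39, 46, 88.
Linear molecule, 3 cuts → 4 fragments:
  1–39 → 39 bp
  40–46 → 7 bp
  47–88 → 42 bp
  89–95 → 7 bp
Sorted largest to smallest: 42, 39, 7, 7 bp.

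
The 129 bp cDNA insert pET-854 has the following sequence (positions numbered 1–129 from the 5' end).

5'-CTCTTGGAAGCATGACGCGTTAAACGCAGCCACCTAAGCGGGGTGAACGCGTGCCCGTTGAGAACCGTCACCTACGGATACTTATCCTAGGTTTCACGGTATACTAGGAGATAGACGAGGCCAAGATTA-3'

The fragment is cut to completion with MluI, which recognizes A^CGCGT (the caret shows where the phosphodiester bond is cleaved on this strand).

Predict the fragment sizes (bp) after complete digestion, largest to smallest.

82, 32, 15 bp

MluI sites (ACGCGT) start at positions 15, 47.
MluI cuts after the first base of each site, so after positions 15, 47.
Linear molecule, 2 cuts → 3 fragments:
  1–15 → 15 bp
  16–47 → 32 bp
  48–129 → 82 bp
Sorted largest to smallest: 82, 32, 15 bp.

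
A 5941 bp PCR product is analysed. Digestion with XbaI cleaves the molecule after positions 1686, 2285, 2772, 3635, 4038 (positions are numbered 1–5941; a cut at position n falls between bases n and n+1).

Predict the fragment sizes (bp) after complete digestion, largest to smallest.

Linear molecule, 5 cuts → 6 fragments:
  1686 − 0 = 1686 bp
  2285 − 1686 = 599 bp
  2772 − 2285 = 487 bp
  3635 − 2772 = 863 bp
  4038 − 3635 = 403 bp
  5941 − 4038 = 1903 bp
Sorted largest to smallest: 1903, 1686, 863, 599, 487, 403 bp.

1903, 1686, 863, 599, 487, 403 bp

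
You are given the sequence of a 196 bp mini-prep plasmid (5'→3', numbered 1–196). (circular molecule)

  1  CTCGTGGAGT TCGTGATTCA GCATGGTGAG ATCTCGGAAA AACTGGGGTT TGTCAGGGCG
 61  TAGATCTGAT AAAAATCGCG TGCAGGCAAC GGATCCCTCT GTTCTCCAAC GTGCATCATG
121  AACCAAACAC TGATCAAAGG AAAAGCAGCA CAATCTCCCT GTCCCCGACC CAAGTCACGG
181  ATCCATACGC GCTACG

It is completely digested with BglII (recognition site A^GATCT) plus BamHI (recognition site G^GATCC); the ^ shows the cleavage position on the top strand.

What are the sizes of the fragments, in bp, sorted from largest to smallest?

88, 46, 33, 29 bp

BglII sites (AGATCT) start at positions 29, 62.
BglII cuts after the first base of each site, so after positions 29, 62.
BamHI sites (GGATCC) start at positions 91, 179.
BamHI cuts after the first base of each site, so after positions 91, 179.
Combined cut positions: 29, 62, 91, 179.
Circular molecule, 4 cuts → 4 fragments:
  30–62 → 33 bp
  63–91 → 29 bp
  92–179 → 88 bp
  180–196 then 1–29 → 17 + 29 = 46 bp
Sorted largest to smallest: 88, 46, 33, 29 bp.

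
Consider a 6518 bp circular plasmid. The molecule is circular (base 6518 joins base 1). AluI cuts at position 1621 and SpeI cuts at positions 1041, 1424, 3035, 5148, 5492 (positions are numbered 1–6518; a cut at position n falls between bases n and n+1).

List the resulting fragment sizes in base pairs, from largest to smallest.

2113, 2067, 1414, 383, 344, 197 bp

Combined cut positions (sorted): 1041, 1424, 1621, 3035, 5148, 5492.
Circular molecule, 6 cuts → 6 fragments:
  1424 − 1041 = 383 bp
  1621 − 1424 = 197 bp
  3035 − 1621 = 1414 bp
  5148 − 3035 = 2113 bp
  5492 − 5148 = 344 bp
  wrap: 6518 − 5492 + 1041 = 2067 bp
Sorted largest to smallest: 2113, 2067, 1414, 383, 344, 197 bp.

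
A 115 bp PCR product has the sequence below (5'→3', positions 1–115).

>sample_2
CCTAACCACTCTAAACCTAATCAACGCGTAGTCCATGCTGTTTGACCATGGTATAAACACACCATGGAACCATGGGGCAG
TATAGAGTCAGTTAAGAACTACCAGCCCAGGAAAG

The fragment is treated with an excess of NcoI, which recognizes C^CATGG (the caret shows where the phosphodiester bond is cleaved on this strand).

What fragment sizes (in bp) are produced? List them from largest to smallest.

46, 45, 16, 8 bp

NcoI sites (CCATGG) start at positions 46, 62, 70.
NcoI cuts after the first base of each site, so after positions 46, 62, 70.
Linear molecule, 3 cuts → 4 fragments:
  1–46 → 46 bp
  47–62 → 16 bp
  63–70 → 8 bp
  71–115 → 45 bp
Sorted largest to smallest: 46, 45, 16, 8 bp.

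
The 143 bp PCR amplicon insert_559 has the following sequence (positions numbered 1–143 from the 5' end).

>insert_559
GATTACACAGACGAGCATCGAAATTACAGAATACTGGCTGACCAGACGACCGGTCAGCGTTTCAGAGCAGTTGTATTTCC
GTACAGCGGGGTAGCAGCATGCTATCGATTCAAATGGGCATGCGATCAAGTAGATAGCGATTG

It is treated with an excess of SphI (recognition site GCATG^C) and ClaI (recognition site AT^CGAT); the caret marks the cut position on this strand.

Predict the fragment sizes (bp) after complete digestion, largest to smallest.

101, 21, 17, 4 bp

SphI sites (GCATGC) start at positions 97, 118.
SphI cuts after base 5 of each site (before the last base), so after positions 101, 122.
The ClaI site (ATCGAT) starts at position 104.
ClaI cuts after base 2 of each site, so after position 105.
Combined cut positions: 101, 105, 122.
Linear molecule, 3 cuts → 4 fragments:
  1–101 → 101 bp
  102–105 → 4 bp
  106–122 → 17 bp
  123–143 → 21 bp
Sorted largest to smallest: 101, 21, 17, 4 bp.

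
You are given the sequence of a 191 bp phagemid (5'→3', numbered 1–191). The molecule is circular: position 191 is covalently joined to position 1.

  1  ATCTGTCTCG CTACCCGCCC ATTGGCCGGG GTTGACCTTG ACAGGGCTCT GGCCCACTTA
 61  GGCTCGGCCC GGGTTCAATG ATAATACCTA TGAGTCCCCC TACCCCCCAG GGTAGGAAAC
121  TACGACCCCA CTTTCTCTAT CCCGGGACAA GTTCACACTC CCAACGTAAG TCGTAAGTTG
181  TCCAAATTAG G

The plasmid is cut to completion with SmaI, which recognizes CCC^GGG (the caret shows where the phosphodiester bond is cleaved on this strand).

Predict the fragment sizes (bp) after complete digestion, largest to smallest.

118, 73 bp

SmaI sites (CCCGGG) start at positions 68, 141.
SmaI cuts after base 3 of each site, so after positions 70, 143.
Circular molecule, 2 cuts → 2 fragments:
  71–143 → 73 bp
  144–191 then 1–70 → 48 + 70 = 118 bp
Sorted largest to smallest: 118, 73 bp.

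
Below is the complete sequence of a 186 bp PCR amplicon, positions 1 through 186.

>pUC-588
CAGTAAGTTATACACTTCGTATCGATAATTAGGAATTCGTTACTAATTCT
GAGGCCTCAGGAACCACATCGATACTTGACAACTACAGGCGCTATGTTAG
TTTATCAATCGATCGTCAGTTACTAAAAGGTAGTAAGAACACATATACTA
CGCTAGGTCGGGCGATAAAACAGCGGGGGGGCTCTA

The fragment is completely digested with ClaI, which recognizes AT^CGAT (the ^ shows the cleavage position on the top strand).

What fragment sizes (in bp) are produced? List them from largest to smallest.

77, 47, 40, 22 bp

ClaI sites (ATCGAT) start at positions 21, 68, 108.
ClaI cuts after base 2 of each site, so after positions 22, 69, 109.
Linear molecule, 3 cuts → 4 fragments:
  1–22 → 22 bp
  23–69 → 47 bp
  70–109 → 40 bp
  110–186 → 77 bp
Sorted largest to smallest: 77, 47, 40, 22 bp.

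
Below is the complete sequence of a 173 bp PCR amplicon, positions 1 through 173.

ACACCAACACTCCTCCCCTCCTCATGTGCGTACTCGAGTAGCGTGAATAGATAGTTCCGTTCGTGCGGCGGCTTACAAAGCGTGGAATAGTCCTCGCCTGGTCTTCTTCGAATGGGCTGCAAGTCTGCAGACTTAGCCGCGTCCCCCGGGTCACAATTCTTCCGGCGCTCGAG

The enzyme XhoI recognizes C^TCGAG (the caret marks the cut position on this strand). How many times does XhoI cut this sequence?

2

CTCGAG occurs starting at positions 33, 168.
XhoI cuts at 2 sites.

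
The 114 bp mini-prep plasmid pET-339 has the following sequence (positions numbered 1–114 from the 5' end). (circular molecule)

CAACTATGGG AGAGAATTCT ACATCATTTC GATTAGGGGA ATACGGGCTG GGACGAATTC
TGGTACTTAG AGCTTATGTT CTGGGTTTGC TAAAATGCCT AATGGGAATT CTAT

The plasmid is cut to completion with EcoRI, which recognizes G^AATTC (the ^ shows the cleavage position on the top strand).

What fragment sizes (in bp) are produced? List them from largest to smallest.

51, 41, 22 bp

EcoRI sites (GAATTC) start at positions 14, 55, 106.
EcoRI cuts after the first base of each site, so after positions 14, 55, 106.
Circular molecule, 3 cuts → 3 fragments:
  15–55 → 41 bp
  56–106 → 51 bp
  107–114 then 1–14 → 8 + 14 = 22 bp
Sorted largest to smallest: 51, 41, 22 bp.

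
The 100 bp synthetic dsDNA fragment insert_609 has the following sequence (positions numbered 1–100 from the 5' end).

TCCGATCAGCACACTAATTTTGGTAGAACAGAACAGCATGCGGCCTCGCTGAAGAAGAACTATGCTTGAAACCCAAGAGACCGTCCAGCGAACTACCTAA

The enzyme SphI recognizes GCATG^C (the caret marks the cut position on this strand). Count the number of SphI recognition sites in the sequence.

GCATGC occurs starting at position 36.
SphI cuts at 1 site.

1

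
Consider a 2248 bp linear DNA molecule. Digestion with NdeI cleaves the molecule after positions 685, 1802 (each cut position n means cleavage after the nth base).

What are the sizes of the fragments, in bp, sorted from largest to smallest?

Linear molecule, 2 cuts → 3 fragments:
  685 − 0 = 685 bp
  1802 − 685 = 1117 bp
  2248 − 1802 = 446 bp
Sorted largest to smallest: 1117, 685, 446 bp.

1117, 685, 446 bp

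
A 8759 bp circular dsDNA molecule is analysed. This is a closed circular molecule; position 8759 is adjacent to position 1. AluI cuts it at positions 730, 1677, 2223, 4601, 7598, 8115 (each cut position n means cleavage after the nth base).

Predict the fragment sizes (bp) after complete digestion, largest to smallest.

Circular molecule, 6 cuts → 6 fragments:
  1677 − 730 = 947 bp
  2223 − 1677 = 546 bp
  4601 − 2223 = 2378 bp
  7598 − 4601 = 2997 bp
  8115 − 7598 = 517 bp
  wrap: 8759 − 8115 + 730 = 1374 bp
Sorted largest to smallest: 2997, 2378, 1374, 947, 546, 517 bp.

2997, 2378, 1374, 947, 546, 517 bp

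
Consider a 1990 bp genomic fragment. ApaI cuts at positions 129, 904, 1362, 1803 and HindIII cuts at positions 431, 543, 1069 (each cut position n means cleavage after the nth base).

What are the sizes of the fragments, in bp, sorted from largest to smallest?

441, 361, 302, 293, 187, 165, 129, 112 bp

Combined cut positions (sorted): 129, 431, 543, 904, 1069, 1362, 1803.
Linear molecule, 7 cuts → 8 fragments:
  129 − 0 = 129 bp
  431 − 129 = 302 bp
  543 − 431 = 112 bp
  904 − 543 = 361 bp
  1069 − 904 = 165 bp
  1362 − 1069 = 293 bp
  1803 − 1362 = 441 bp
  1990 − 1803 = 187 bp
Sorted largest to smallest: 441, 361, 302, 293, 187, 165, 129, 112 bp.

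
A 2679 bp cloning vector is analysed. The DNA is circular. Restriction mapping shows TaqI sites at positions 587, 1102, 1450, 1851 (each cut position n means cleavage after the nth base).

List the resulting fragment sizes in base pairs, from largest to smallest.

1415, 515, 401, 348 bp

Circular molecule, 4 cuts → 4 fragments:
  1102 − 587 = 515 bp
  1450 − 1102 = 348 bp
  1851 − 1450 = 401 bp
  wrap: 2679 − 1851 + 587 = 1415 bp
Sorted largest to smallest: 1415, 515, 401, 348 bp.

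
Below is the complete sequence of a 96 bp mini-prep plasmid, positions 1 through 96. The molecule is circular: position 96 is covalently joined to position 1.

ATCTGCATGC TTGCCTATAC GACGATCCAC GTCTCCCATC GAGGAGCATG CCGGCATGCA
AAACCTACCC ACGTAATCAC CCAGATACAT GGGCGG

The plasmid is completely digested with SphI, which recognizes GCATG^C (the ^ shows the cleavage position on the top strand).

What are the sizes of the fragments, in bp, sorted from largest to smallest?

SphI sites (GCATGC) start at positions 5, 46, 54.
SphI cuts after base 5 of each site (before the last base), so after positions 9, 50, 58.
Circular molecule, 3 cuts → 3 fragments:
  10–50 → 41 bp
  51–58 → 8 bp
  59–96 then 1–9 → 38 + 9 = 47 bp
Sorted largest to smallest: 47, 41, 8 bp.

47, 41, 8 bp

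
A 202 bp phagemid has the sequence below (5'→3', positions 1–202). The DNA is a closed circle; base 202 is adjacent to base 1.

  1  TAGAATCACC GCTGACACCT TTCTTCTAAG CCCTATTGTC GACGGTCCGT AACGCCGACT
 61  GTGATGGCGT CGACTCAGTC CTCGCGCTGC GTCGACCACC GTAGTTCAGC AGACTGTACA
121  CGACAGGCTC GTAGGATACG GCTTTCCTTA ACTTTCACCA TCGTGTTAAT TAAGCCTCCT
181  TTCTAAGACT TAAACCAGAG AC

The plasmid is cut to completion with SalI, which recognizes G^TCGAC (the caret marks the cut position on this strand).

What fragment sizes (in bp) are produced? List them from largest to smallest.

SalI sites (GTCGAC) start at positions 38, 69, 91.
SalI cuts after the first base of each site, so after positions 38, 69, 91.
Circular molecule, 3 cuts → 3 fragments:
  39–69 → 31 bp
  70–91 → 22 bp
  92–202 then 1–38 → 111 + 38 = 149 bp
Sorted largest to smallest: 149, 31, 22 bp.

149, 31, 22 bp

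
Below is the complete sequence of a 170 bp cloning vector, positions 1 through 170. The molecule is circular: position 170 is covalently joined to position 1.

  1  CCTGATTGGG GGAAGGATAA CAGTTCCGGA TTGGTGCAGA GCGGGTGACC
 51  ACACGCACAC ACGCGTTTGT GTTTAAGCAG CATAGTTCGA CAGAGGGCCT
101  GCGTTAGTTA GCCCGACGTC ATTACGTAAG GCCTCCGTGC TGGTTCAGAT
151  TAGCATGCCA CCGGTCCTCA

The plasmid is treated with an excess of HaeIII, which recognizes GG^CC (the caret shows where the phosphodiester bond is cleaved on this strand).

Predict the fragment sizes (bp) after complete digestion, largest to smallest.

136, 34 bp

HaeIII sites (GGCC) start at positions 96, 130.
HaeIII cuts after base 2 of each site, so after positions 97, 131.
Circular molecule, 2 cuts → 2 fragments:
  98–131 → 34 bp
  132–170 then 1–97 → 39 + 97 = 136 bp
Sorted largest to smallest: 136, 34 bp.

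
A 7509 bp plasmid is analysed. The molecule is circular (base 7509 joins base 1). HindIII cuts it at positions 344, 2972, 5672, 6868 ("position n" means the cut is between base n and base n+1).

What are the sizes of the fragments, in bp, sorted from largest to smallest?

2700, 2628, 1196, 985 bp

Circular molecule, 4 cuts → 4 fragments:
  2972 − 344 = 2628 bp
  5672 − 2972 = 2700 bp
  6868 − 5672 = 1196 bp
  wrap: 7509 − 6868 + 344 = 985 bp
Sorted largest to smallest: 2700, 2628, 1196, 985 bp.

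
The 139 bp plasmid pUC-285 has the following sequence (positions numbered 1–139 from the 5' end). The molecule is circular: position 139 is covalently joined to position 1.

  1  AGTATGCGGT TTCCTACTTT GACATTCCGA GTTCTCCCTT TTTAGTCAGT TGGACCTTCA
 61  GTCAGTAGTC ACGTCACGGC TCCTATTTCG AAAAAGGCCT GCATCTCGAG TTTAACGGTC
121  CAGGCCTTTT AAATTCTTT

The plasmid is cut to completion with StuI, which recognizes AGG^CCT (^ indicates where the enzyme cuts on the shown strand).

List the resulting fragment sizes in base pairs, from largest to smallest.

StuI sites (AGGCCT) start at positions 95, 122.
StuI cuts after base 3 of each site, so after positions 97, 124.
Circular molecule, 2 cuts → 2 fragments:
  98–124 → 27 bp
  125–139 then 1–97 → 15 + 97 = 112 bp
Sorted largest to smallest: 112, 27 bp.

112, 27 bp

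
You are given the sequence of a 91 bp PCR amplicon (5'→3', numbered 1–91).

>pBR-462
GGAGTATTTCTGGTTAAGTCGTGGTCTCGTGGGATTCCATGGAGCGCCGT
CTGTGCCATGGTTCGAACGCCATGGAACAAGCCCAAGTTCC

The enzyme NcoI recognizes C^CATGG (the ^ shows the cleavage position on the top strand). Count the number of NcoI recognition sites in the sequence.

CCATGG occurs starting at positions 37, 56, 70.
NcoI cuts at 3 sites.

3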